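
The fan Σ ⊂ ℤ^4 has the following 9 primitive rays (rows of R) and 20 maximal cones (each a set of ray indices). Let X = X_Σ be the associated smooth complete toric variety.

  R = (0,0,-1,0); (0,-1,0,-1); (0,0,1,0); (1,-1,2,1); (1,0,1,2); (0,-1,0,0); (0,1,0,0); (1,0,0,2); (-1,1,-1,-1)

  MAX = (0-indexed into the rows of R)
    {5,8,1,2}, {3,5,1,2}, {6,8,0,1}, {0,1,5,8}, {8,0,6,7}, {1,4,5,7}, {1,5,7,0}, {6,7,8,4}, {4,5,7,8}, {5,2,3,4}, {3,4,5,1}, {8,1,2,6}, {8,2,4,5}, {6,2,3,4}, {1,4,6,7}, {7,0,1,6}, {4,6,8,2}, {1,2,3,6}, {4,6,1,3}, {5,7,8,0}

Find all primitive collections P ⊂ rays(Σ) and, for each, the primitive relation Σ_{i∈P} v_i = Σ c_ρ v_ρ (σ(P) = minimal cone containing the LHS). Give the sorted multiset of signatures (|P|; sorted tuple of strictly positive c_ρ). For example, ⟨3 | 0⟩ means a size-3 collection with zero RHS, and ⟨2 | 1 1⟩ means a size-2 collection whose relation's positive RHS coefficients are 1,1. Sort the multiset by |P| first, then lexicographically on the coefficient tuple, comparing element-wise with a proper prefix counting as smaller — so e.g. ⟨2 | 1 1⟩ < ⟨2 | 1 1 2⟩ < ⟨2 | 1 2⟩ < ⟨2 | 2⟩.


|primitive collections| = 10. Relations:

  P={0,2}:  v_{0} + v_{2} = 0 — sig = ⟨2 | 0⟩
  P={5,6}:  v_{5} + v_{6} = 0 — sig = ⟨2 | 0⟩
  P={0,4}:  v_{0} + v_{4} = v_{7} — sig = ⟨2 | 1⟩
  P={2,7}:  v_{2} + v_{7} = v_{4} — sig = ⟨2 | 1⟩
  P={3,8}:  v_{3} + v_{8} = v_{2} — sig = ⟨2 | 1⟩
  P={0,3}:  v_{0} + v_{3} = v_{1} + v_{4} — sig = ⟨2 | 1 1⟩
  P={3,7}:  v_{3} + v_{7} = v_{1} + 2·v_{4} — sig = ⟨2 | 1 2⟩
  P={1,4,8}:  v_{1} + v_{4} + v_{8} = 0 — sig = ⟨3 | 0⟩
  P={1,2,4}:  v_{1} + v_{2} + v_{4} = v_{3} — sig = ⟨3 | 1⟩
  P={1,7,8}:  v_{1} + v_{7} + v_{8} = v_{0} — sig = ⟨3 | 1⟩

Hence PRS(X_Σ) =
{ ⟨2 | 0⟩ ×2,  ⟨2 | 1⟩ ×3,  ⟨2 | 1 1⟩,  ⟨2 | 1 2⟩,  ⟨3 | 0⟩,  ⟨3 | 1⟩ ×2 }


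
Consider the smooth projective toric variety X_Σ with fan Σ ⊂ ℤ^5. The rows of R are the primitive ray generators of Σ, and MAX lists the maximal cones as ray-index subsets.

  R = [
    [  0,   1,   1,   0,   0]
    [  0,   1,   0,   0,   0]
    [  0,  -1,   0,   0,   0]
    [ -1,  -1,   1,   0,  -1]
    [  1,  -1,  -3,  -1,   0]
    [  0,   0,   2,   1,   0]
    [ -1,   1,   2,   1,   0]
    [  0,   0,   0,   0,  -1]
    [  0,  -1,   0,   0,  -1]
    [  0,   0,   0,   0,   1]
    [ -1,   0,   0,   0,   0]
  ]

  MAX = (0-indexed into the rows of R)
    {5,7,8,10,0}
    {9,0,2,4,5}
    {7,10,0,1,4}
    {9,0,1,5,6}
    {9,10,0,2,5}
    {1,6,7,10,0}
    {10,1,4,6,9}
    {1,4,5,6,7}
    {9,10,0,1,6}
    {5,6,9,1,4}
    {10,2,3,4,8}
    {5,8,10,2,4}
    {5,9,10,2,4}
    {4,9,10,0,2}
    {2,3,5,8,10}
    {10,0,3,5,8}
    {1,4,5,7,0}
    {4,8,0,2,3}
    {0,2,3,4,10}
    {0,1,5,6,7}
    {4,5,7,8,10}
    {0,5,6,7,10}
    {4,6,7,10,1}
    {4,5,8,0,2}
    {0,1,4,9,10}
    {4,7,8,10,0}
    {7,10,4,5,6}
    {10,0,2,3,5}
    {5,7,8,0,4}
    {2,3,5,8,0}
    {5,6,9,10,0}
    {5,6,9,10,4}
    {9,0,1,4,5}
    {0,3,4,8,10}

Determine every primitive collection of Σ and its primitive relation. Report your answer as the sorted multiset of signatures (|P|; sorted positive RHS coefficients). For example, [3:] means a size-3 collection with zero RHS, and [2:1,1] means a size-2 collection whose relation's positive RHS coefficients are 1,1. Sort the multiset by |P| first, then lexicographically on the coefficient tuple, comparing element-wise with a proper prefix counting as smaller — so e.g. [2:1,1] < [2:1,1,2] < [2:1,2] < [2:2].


16 minimal non-faces of Δ(Σ) (on 11 rays):

  {1,2}:  v_{1} + v_{2} = 0  so sig = [2:]
  {7,9}:  v_{7} + v_{9} = 0  so sig = [2:]
  {1,8}:  v_{1} + v_{8} = v_{7}  so sig = [2:1]
  {2,7}:  v_{2} + v_{7} = v_{8}  so sig = [2:1]
  {8,9}:  v_{8} + v_{9} = v_{2}  so sig = [2:1]
  {2,6}:  v_{2} + v_{6} = v_{5} + v_{10}  so sig = [2:1,1]
  {1,3}:  v_{1} + v_{3} = v_{0} + v_{8} + v_{10}  so sig = [2:1,1,1]
  {6,8}:  v_{6} + v_{8} = v_{5} + v_{7} + v_{10}  so sig = [2:1,1,1]
  {3,6}:  v_{3} + v_{6} = v_{0} + v_{5} + v_{8} + 2·v_{10}  so sig = [2:1,1,1,2]
  {3,7}:  v_{3} + v_{7} = v_{0} + 2·v_{8} + v_{10}  so sig = [2:1,1,2]
  {3,9}:  v_{3} + v_{9} = v_{0} + 2·v_{2} + v_{10}  so sig = [2:1,1,2]
  {0,4,6}:  v_{0} + v_{4} + v_{6} = v_{1}  so sig = [3:1]
  {1,5,10}:  v_{1} + v_{5} + v_{10} = v_{6}  so sig = [3:1]
  {3,4,5}:  v_{3} + v_{4} + v_{5} = v_{2} + v_{8}  so sig = [3:1,1]
  {0,4,5,10}:  v_{0} + v_{4} + v_{5} + v_{10} = 0  so sig = [4:]
  {0,2,8,10}:  v_{0} + v_{2} + v_{8} + v_{10} = v_{3}  so sig = [4:1]

Hence PRS(X_Σ) =
[[2:], [2:], [2:1], [2:1], [2:1], [2:1,1], [2:1,1,1], [2:1,1,1], [2:1,1,1,2], [2:1,1,2], [2:1,1,2], [3:1], [3:1], [3:1,1], [4:], [4:1]]


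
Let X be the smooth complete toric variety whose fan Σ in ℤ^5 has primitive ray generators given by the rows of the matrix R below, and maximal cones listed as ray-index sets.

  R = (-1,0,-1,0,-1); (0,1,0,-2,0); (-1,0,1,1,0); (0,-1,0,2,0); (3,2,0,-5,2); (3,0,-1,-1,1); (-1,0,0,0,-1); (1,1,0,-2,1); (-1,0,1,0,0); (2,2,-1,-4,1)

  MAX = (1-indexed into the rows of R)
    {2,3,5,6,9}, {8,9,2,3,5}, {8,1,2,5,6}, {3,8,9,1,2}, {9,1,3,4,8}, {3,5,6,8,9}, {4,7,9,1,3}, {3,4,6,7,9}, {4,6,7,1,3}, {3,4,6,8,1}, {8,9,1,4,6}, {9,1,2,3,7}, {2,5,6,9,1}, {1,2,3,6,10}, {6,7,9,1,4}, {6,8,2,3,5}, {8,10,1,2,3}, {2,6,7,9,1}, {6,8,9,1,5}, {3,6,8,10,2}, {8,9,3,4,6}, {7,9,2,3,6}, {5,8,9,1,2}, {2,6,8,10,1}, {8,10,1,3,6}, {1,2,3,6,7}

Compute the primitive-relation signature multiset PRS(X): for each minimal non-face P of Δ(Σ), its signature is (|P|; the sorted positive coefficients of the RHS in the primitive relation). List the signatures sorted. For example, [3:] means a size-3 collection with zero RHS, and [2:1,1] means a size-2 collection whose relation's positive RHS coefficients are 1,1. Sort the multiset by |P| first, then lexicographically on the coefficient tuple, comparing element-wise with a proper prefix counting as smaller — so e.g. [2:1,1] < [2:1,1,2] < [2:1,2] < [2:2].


Primitive collections (12):

  P = {2,4}:  v_{2} + v_{4} = 0  ⟹  sig = [2:]
  P = {7,8}:  v_{7} + v_{8} = v_{2}  ⟹  sig = [2:1]
  P = {9,10}:  v_{9} + v_{10} = v_{2} + v_{8}  ⟹  sig = [2:1,1]
  P = {4,5}:  v_{4} + v_{5} = v_{6} + v_{8} + v_{9}  ⟹  sig = [2:1,1,1]
  P = {4,10}:  v_{4} + v_{10} = v_{1} + v_{3} + v_{6} + v_{8}  ⟹  sig = [2:1,1,1,1]
  P = {7,10}:  v_{7} + v_{10} = v_{1} + 2·v_{2} + v_{3} + v_{6}  ⟹  sig = [2:1,1,1,2]
  P = {5,7}:  v_{5} + v_{7} = 2·v_{2} + v_{6} + v_{9}  ⟹  sig = [2:1,1,2]
  P = {5,10}:  v_{5} + v_{10} = 2·v_{2} + v_{6} + 2·v_{8}  ⟹  sig = [2:1,2,2]
  P = {1,3,5}:  v_{1} + v_{3} + v_{5} = v_{2} + v_{8}  ⟹  sig = [3:1,1]
  P = {1,3,6,9}:  v_{1} + v_{3} + v_{6} + v_{9} = 0  ⟹  sig = [4:]
  P = {2,6,8,9}:  v_{2} + v_{6} + v_{8} + v_{9} = v_{5}  ⟹  sig = [4:1]
  P = {1,2,3,6,8}:  v_{1} + v_{2} + v_{3} + v_{6} + v_{8} = v_{10}  ⟹  sig = [5:1]

so the primitive-relation signature multiset is
{ [2:],  [2:1],  [2:1,1],  [2:1,1,1],  [2:1,1,1,1],  [2:1,1,1,2],  [2:1,1,2],  [2:1,2,2],  [3:1,1],  [4:],  [4:1],  [5:1] }


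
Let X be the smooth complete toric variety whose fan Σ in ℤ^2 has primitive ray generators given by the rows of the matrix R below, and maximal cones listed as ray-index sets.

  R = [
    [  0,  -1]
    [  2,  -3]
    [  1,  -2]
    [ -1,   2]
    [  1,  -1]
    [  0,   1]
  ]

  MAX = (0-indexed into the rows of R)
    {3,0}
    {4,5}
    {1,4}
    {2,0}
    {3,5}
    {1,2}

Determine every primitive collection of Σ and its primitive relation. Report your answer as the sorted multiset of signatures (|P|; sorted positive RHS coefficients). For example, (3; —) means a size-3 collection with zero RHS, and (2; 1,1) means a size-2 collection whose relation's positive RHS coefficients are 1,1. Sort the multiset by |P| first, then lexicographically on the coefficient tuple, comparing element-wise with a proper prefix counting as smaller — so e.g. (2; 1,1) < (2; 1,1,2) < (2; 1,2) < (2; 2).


Primitive collections (9):

  {0,5}:  v_{0} + v_{5} = 0 ; sig = (2; —)
  {2,3}:  v_{2} + v_{3} = 0 ; sig = (2; —)
  {0,4}:  v_{0} + v_{4} = v_{2} ; sig = (2; 1)
  {1,3}:  v_{1} + v_{3} = v_{4} ; sig = (2; 1)
  {2,4}:  v_{2} + v_{4} = v_{1} ; sig = (2; 1)
  {2,5}:  v_{2} + v_{5} = v_{4} ; sig = (2; 1)
  {3,4}:  v_{3} + v_{4} = v_{5} ; sig = (2; 1)
  {0,1}:  v_{0} + v_{1} = 2·v_{2} ; sig = (2; 2)
  {1,5}:  v_{1} + v_{5} = 2·v_{4} ; sig = (2; 2)

so the primitive-relation signature multiset is
[(2; —), (2; —), (2; 1), (2; 1), (2; 1), (2; 1), (2; 1), (2; 2), (2; 2)]


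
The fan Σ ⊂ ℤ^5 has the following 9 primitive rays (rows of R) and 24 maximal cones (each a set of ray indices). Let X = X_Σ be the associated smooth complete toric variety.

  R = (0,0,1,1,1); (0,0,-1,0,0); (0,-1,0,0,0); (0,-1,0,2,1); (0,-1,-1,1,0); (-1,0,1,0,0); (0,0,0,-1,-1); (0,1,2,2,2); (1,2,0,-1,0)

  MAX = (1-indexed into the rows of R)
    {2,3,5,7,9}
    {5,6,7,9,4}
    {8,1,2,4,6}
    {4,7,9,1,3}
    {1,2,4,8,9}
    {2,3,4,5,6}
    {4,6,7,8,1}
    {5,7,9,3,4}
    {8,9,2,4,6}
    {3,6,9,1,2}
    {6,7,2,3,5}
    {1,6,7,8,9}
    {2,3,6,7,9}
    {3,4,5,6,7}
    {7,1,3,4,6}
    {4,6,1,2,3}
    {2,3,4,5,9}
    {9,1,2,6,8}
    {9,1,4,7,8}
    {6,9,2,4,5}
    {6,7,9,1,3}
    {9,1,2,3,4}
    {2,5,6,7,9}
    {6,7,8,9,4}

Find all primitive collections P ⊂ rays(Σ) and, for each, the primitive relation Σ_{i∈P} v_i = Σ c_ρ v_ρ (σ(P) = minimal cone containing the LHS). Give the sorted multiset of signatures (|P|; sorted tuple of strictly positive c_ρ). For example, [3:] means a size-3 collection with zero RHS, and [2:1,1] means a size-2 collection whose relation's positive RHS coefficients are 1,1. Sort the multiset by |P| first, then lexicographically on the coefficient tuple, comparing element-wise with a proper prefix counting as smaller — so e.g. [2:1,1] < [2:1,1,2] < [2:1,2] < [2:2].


Σ has 9 primitive collections:

  {1,5}:  v_{1} + v_{5} = v_{4}  ⟹  sig = [2:1]
  {5,8}:  v_{5} + v_{8} = 2·v_{4} + v_{6} + v_{9}  ⟹  sig = [2:1,1,2]
  {3,8}:  v_{3} + v_{8} = 2·v_{1}  ⟹  sig = [2:2]
  {1,2,7}:  v_{1} + v_{2} + v_{7} = 0  ⟹  sig = [3:]
  {2,4,7}:  v_{2} + v_{4} + v_{7} = v_{5}  ⟹  sig = [3:1]
  {2,7,8}:  v_{2} + v_{7} + v_{8} = v_{4} + v_{6} + v_{9}  ⟹  sig = [3:1,1,1]
  {3,5,6,9}:  v_{3} + v_{5} + v_{6} + v_{9} = 0  ⟹  sig = [4:]
  {1,4,6,9}:  v_{1} + v_{4} + v_{6} + v_{9} = v_{8}  ⟹  sig = [4:1]
  {3,4,6,9}:  v_{3} + v_{4} + v_{6} + v_{9} = v_{1}  ⟹  sig = [4:1]

so the primitive-relation signature multiset is
{ [2:1],  [2:1,1,2],  [2:2],  [3:],  [3:1],  [3:1,1,1],  [4:],  [4:1] ×2 }


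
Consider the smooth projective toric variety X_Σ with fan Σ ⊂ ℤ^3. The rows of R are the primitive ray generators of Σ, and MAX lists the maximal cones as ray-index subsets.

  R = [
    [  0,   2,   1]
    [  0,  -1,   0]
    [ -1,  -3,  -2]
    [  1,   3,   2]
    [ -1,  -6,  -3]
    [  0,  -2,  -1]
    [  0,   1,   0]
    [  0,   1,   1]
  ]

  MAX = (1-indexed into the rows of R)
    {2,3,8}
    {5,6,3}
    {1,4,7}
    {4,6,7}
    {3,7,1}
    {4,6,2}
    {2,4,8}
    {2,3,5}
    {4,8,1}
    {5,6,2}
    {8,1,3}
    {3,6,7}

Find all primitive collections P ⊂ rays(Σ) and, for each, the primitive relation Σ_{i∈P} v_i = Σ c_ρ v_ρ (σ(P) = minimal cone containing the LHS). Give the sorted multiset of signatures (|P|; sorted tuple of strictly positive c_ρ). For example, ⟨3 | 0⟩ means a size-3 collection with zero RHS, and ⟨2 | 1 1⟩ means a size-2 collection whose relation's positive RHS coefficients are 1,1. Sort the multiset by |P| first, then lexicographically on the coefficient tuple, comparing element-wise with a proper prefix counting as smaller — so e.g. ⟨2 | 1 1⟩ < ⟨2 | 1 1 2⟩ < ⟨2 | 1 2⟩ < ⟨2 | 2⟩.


|primitive collections| = 11. Relations:

  P = {1,6}:  v_{1} + v_{6} = 0  ⇒ sig = ⟨2 | 0⟩
  P = {2,7}:  v_{2} + v_{7} = 0  ⇒ sig = ⟨2 | 0⟩
  P = {3,4}:  v_{3} + v_{4} = 0  ⇒ sig = ⟨2 | 0⟩
  P = {1,2}:  v_{1} + v_{2} = v_{8}  ⇒ sig = ⟨2 | 1⟩
  P = {6,8}:  v_{6} + v_{8} = v_{2}  ⇒ sig = ⟨2 | 1⟩
  P = {7,8}:  v_{7} + v_{8} = v_{1}  ⇒ sig = ⟨2 | 1⟩
  P = {1,5}:  v_{1} + v_{5} = v_{2} + v_{3}  ⇒ sig = ⟨2 | 1 1⟩
  P = {4,5}:  v_{4} + v_{5} = v_{2} + v_{6}  ⇒ sig = ⟨2 | 1 1⟩
  P = {5,7}:  v_{5} + v_{7} = v_{3} + v_{6}  ⇒ sig = ⟨2 | 1 1⟩
  P = {5,8}:  v_{5} + v_{8} = 2·v_{2} + v_{3}  ⇒ sig = ⟨2 | 1 2⟩
  P = {2,3,6}:  v_{2} + v_{3} + v_{6} = v_{5}  ⇒ sig = ⟨3 | 1⟩

Sorted signature multiset PRS(X):
    |P|=2: 10 collections, coeffs (), (), (), (1), (1), (1), (1,1), (1,1), (1,1), (1,2)
    |P|=3: 1 collection, coeffs (1)


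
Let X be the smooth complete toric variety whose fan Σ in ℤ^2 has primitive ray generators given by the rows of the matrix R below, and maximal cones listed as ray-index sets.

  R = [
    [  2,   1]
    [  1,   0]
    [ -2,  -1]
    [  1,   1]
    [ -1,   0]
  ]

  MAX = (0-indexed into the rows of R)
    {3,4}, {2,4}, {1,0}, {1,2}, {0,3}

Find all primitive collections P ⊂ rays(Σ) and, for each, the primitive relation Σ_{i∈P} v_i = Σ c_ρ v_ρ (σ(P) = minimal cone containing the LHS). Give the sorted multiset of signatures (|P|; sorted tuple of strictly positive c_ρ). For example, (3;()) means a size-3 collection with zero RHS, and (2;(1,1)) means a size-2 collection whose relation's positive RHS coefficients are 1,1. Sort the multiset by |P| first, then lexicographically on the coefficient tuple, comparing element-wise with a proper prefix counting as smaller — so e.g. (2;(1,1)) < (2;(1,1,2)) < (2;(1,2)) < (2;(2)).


Δ(Σ) — 5 vertices, 5 min non-faces:

  • {0,2}:  v_{0} + v_{2} = 0 — sig = (2;())
  • {1,4}:  v_{1} + v_{4} = 0 — sig = (2;())
  • {0,4}:  v_{0} + v_{4} = v_{3} — sig = (2;(1))
  • {1,3}:  v_{1} + v_{3} = v_{0} — sig = (2;(1))
  • {2,3}:  v_{2} + v_{3} = v_{4} — sig = (2;(1))

Signatures (|P|; sorted positive RHS coefficients), sorted:
{ (2;()) ×2,  (2;(1)) ×3 }


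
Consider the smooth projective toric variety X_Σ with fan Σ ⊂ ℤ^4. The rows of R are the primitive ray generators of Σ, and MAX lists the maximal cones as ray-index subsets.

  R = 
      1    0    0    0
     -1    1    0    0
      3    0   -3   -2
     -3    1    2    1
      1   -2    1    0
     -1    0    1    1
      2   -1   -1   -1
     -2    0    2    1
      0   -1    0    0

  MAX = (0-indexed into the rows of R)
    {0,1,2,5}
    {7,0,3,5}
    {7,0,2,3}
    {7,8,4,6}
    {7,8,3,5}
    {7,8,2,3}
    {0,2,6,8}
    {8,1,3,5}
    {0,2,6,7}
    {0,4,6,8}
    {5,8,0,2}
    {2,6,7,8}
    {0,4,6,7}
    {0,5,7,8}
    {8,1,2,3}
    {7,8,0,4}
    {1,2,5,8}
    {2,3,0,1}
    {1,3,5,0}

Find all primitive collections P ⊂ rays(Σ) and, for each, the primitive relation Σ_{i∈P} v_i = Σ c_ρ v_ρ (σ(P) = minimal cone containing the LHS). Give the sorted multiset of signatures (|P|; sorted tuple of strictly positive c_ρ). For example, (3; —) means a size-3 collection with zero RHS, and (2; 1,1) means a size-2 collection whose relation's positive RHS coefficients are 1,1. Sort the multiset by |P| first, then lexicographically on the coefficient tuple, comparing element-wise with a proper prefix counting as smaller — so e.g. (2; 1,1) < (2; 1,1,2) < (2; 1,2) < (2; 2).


|primitive collections| = 14. Relations:

  P={1,7}:  v_{1} + v_{7} = v_{3}  so sig = (2; 1)
  P={1,4}:  v_{1} + v_{4} = v_{6} + v_{7}  so sig = (2; 1,1)
  P={1,6}:  v_{1} + v_{6} = v_{2} + v_{7}  so sig = (2; 1,1)
  P={5,6}:  v_{5} + v_{6} = v_{0} + v_{8}  so sig = (2; 1,1)
  P={3,4}:  v_{3} + v_{4} = v_{6} + 2·v_{7}  so sig = (2; 1,2)
  P={3,6}:  v_{3} + v_{6} = v_{2} + 2·v_{7}  so sig = (2; 1,2)
  P={4,5}:  v_{4} + v_{5} = 2·v_{0} + v_{7} + 2·v_{8}  so sig = (2; 1,2,2)
  P={2,4}:  v_{2} + v_{4} = 2·v_{6}  so sig = (2; 2)
  P={0,1,8}:  v_{0} + v_{1} + v_{8} = 0  so sig = (3; —)
  P={2,5,7}:  v_{2} + v_{5} + v_{7} = 0  so sig = (3; —)
  P={0,3,8}:  v_{0} + v_{3} + v_{8} = v_{7}  so sig = (3; 1)
  P={2,3,5}:  v_{2} + v_{3} + v_{5} = v_{1}  so sig = (3; 1)
  P={0,2,7,8}:  v_{0} + v_{2} + v_{7} + v_{8} = v_{6}  so sig = (4; 1)
  P={0,6,7,8}:  v_{0} + v_{6} + v_{7} + v_{8} = v_{4}  so sig = (4; 1)

Sorted signature multiset PRS(X):
    |P|=2: 8 collections, coeffs (1), (1,1), (1,1), (1,1), (1,2), (1,2), (1,2,2), (2)
    |P|=3: 4 collections, coeffs (), (), (1), (1)
    |P|=4: 2 collections, coeffs (1), (1)


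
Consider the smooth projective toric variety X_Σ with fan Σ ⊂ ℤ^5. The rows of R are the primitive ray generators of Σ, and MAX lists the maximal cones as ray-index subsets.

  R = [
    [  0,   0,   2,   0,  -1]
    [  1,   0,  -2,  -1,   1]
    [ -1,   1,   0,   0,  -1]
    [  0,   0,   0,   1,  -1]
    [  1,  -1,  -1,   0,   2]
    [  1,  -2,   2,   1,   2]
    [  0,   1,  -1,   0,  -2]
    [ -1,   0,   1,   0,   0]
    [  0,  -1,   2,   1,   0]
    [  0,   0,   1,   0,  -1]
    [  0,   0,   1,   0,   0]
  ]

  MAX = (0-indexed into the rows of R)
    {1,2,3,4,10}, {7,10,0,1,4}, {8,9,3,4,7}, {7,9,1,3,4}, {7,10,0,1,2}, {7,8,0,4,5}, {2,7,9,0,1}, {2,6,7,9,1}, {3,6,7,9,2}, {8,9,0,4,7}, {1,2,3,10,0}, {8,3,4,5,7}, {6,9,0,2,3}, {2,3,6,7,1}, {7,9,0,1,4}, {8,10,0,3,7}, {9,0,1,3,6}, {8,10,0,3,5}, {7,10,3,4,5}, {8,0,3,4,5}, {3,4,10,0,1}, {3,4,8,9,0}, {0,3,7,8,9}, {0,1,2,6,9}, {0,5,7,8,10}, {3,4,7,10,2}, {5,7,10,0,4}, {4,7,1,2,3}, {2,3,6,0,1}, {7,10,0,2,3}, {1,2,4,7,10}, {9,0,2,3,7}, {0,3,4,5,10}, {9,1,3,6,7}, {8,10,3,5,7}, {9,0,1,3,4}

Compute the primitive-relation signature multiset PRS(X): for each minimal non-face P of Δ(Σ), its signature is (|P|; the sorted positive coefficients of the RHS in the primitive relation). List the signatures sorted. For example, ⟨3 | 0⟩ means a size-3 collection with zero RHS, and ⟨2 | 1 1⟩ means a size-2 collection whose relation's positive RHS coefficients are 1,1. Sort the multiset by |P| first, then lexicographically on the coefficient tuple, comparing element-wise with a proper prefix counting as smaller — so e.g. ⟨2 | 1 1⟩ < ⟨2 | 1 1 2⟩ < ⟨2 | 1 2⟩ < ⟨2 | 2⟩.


The 19 primitive collections of Σ (r=11, n=5):

  P={9,10}:  v_{9} + v_{10} = v_{0}  →  sig = ⟨2 | 1⟩
  P={1,8}:  v_{1} + v_{8} = v_{4} + v_{9}  →  sig = ⟨2 | 1 1⟩
  P={4,6}:  v_{4} + v_{6} = v_{1} + v_{3}  →  sig = ⟨2 | 1 1⟩
  P={6,8}:  v_{6} + v_{8} = v_{3} + v_{9}  →  sig = ⟨2 | 1 1⟩
  P={2,8}:  v_{2} + v_{8} = v_{3} + v_{7} + v_{10}  →  sig = ⟨2 | 1 1 1⟩
  P={5,6}:  v_{5} + v_{6} = v_{0} + v_{3} + v_{4}  →  sig = ⟨2 | 1 1 1⟩
  P={5,9}:  v_{5} + v_{9} = v_{0} + v_{4} + v_{8}  →  sig = ⟨2 | 1 1 1⟩
  P={6,10}:  v_{6} + v_{10} = v_{0} + v_{1} + v_{2} + v_{3}  →  sig = ⟨2 | 1 1 1 1⟩
  P={2,5}:  v_{2} + v_{5} = v_{3} + v_{4} + v_{7} + 2·v_{10}  →  sig = ⟨2 | 1 1 1 2⟩
  P={1,5}:  v_{1} + v_{5} = v_{0} + 2·v_{4}  →  sig = ⟨2 | 1 2⟩
  P={2,4,9}:  v_{2} + v_{4} + v_{9} = 0  →  sig = ⟨3 | 0⟩
  P={0,2,4}:  v_{0} + v_{2} + v_{4} = v_{10}  →  sig = ⟨3 | 1⟩
  P={4,8,10}:  v_{4} + v_{8} + v_{10} = v_{5}  →  sig = ⟨3 | 1⟩
  P={0,6,7}:  v_{0} + v_{6} + v_{7} = v_{2} + 2·v_{9}  →  sig = ⟨3 | 1 2⟩
  P={1,3,7,10}:  v_{1} + v_{3} + v_{7} + v_{10} = 0  →  sig = ⟨4 | 0⟩
  P={0,1,3,7}:  v_{0} + v_{1} + v_{3} + v_{7} = v_{9}  →  sig = ⟨4 | 1⟩
  P={0,3,4,7}:  v_{0} + v_{3} + v_{4} + v_{7} = v_{8}  →  sig = ⟨4 | 1⟩
  P={1,2,3,9}:  v_{1} + v_{2} + v_{3} + v_{9} = v_{6}  →  sig = ⟨4 | 1⟩
  P={0,3,5,7}:  v_{0} + v_{3} + v_{5} + v_{7} = 2·v_{8} + v_{10}  →  sig = ⟨4 | 1 2⟩

Sorted signature multiset PRS(X):
    |P|=2: 10 collections, coeffs (1), (1,1), (1,1), (1,1), (1,1,1), (1,1,1), (1,1,1), (1,1,1,1), (1,1,1,2), (1,2)
    |P|=3: 4 collections, coeffs (), (1), (1), (1,2)
    |P|=4: 5 collections, coeffs (), (1), (1), (1), (1,2)


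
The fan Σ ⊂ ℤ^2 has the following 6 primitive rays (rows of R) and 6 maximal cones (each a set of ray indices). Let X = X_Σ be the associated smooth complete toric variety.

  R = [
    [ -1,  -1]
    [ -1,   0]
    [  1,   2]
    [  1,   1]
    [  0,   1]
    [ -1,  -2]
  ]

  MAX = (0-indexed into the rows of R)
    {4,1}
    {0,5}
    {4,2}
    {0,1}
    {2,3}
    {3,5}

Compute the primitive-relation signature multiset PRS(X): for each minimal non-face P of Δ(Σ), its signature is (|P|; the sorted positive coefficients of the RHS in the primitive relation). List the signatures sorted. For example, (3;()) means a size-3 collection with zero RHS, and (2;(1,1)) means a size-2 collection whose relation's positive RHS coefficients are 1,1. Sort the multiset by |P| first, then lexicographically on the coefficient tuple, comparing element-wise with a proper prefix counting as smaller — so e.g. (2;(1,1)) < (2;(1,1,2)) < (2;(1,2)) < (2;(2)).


Σ has 9 primitive collections:

  P={0,3}:  v_{0} + v_{3} = 0  so sig = (2;())
  P={2,5}:  v_{2} + v_{5} = 0  so sig = (2;())
  P={0,2}:  v_{0} + v_{2} = v_{4}  so sig = (2;(1))
  P={0,4}:  v_{0} + v_{4} = v_{1}  so sig = (2;(1))
  P={1,3}:  v_{1} + v_{3} = v_{4}  so sig = (2;(1))
  P={3,4}:  v_{3} + v_{4} = v_{2}  so sig = (2;(1))
  P={4,5}:  v_{4} + v_{5} = v_{0}  so sig = (2;(1))
  P={1,2}:  v_{1} + v_{2} = 2·v_{4}  so sig = (2;(2))
  P={1,5}:  v_{1} + v_{5} = 2·v_{0}  so sig = (2;(2))

Sorted signature multiset PRS(X):
[(2;()), (2;()), (2;(1)), (2;(1)), (2;(1)), (2;(1)), (2;(1)), (2;(2)), (2;(2))]


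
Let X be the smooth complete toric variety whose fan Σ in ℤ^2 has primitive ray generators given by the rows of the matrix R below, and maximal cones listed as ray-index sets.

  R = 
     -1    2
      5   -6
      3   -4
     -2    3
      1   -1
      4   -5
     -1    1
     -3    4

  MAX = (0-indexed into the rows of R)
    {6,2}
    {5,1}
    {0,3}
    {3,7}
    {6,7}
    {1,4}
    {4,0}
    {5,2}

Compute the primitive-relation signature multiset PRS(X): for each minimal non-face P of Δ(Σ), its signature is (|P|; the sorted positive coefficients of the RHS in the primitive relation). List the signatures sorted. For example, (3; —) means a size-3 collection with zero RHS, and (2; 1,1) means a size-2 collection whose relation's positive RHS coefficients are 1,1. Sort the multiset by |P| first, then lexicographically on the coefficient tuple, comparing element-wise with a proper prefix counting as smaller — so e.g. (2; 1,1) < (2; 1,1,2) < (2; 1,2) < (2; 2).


Primitive collections (20):

  {2,7}:  v_{2} + v_{7} = 0 — sig = (2; —)
  {4,6}:  v_{4} + v_{6} = 0 — sig = (2; —)
  {0,6}:  v_{0} + v_{6} = v_{3} — sig = (2; 1)
  {1,6}:  v_{1} + v_{6} = v_{5} — sig = (2; 1)
  {2,3}:  v_{2} + v_{3} = v_{4} — sig = (2; 1)
  {2,4}:  v_{2} + v_{4} = v_{5} — sig = (2; 1)
  {3,4}:  v_{3} + v_{4} = v_{0} — sig = (2; 1)
  {3,6}:  v_{3} + v_{6} = v_{7} — sig = (2; 1)
  {4,5}:  v_{4} + v_{5} = v_{1} — sig = (2; 1)
  {4,7}:  v_{4} + v_{7} = v_{3} — sig = (2; 1)
  {5,6}:  v_{5} + v_{6} = v_{2} — sig = (2; 1)
  {5,7}:  v_{5} + v_{7} = v_{4} — sig = (2; 1)
  {0,2}:  v_{0} + v_{2} = 2·v_{4} — sig = (2; 2)
  {0,7}:  v_{0} + v_{7} = 2·v_{3} — sig = (2; 2)
  {1,2}:  v_{1} + v_{2} = 2·v_{5} — sig = (2; 2)
  {1,7}:  v_{1} + v_{7} = 2·v_{4} — sig = (2; 2)
  {3,5}:  v_{3} + v_{5} = 2·v_{4} — sig = (2; 2)
  {0,5}:  v_{0} + v_{5} = 3·v_{4} — sig = (2; 3)
  {1,3}:  v_{1} + v_{3} = 3·v_{4} — sig = (2; 3)
  {0,1}:  v_{0} + v_{1} = 4·v_{4} — sig = (2; 4)

Signatures (|P|; sorted positive RHS coefficients), sorted:
    (2; —)
    (2; —)
    (2; 1)
    (2; 1)
    (2; 1)
    (2; 1)
    (2; 1)
    (2; 1)
    (2; 1)
    (2; 1)
    (2; 1)
    (2; 1)
    (2; 2)
    (2; 2)
    (2; 2)
    (2; 2)
    (2; 2)
    (2; 3)
    (2; 3)
    (2; 4)


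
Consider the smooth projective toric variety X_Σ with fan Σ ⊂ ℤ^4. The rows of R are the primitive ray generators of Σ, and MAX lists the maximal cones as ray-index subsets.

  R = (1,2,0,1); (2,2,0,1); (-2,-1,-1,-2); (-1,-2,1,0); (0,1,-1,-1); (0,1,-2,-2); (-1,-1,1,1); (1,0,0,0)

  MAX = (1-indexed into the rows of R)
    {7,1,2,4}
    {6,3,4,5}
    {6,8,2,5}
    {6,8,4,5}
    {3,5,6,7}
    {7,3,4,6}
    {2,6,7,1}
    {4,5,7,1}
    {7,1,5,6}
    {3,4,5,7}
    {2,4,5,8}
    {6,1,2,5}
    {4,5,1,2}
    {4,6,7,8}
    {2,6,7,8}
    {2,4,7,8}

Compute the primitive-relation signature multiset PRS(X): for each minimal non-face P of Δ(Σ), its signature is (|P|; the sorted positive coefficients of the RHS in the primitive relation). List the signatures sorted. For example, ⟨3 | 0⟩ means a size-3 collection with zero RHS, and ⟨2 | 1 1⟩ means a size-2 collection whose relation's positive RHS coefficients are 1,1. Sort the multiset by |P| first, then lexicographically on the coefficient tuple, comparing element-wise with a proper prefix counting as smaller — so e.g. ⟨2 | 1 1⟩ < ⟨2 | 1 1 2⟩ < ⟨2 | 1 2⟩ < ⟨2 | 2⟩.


Σ has 9 primitive collections:

  • {1,8}:  v_{1} + v_{8} = v_{2} — sig = ⟨2 | 1⟩
  • {2,3}:  v_{2} + v_{3} = v_{5} — sig = ⟨2 | 1⟩
  • {3,8}:  v_{3} + v_{8} = v_{4} + v_{6} — sig = ⟨2 | 1 1⟩
  • {1,3}:  v_{1} + v_{3} = 2·v_{5} + v_{7} — sig = ⟨2 | 1 2⟩
  • {5,7,8}:  v_{5} + v_{7} + v_{8} = 0 — sig = ⟨3 | 0⟩
  • {1,4,6}:  v_{1} + v_{4} + v_{6} = v_{5} — sig = ⟨3 | 1⟩
  • {2,5,7}:  v_{2} + v_{5} + v_{7} = v_{1} — sig = ⟨3 | 1⟩
  • {2,4,6}:  v_{2} + v_{4} + v_{6} = v_{5} + v_{8} — sig = ⟨3 | 1 1⟩
  • {4,5,6,7}:  v_{4} + v_{5} + v_{6} + v_{7} = v_{3} — sig = ⟨4 | 1⟩

so the primitive-relation signature multiset is
    ⟨2 | 1⟩
    ⟨2 | 1⟩
    ⟨2 | 1 1⟩
    ⟨2 | 1 2⟩
    ⟨3 | 0⟩
    ⟨3 | 1⟩
    ⟨3 | 1⟩
    ⟨3 | 1 1⟩
    ⟨4 | 1⟩


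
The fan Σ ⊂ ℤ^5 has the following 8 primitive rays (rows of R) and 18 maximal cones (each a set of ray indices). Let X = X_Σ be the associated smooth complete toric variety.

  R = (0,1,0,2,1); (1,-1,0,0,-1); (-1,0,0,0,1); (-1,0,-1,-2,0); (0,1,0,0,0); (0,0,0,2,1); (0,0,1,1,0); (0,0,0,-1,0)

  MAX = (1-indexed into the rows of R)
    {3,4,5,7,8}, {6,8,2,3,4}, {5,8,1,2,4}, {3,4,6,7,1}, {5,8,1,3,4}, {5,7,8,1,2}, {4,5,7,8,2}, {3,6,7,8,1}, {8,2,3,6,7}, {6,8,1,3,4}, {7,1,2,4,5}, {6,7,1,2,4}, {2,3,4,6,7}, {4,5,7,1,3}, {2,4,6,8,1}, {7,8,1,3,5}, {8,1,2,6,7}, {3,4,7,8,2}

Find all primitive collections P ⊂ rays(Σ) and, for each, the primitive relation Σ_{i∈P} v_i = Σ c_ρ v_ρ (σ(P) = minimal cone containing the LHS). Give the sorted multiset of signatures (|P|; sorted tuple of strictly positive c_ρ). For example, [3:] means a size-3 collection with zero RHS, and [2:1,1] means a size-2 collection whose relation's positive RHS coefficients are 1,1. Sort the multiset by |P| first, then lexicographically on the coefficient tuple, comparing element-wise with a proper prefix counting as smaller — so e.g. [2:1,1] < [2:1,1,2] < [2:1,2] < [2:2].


Minimal non-faces — 5 found among 8 rays, 18 max cones:

  P = {5,6}:  v_{5} + v_{6} = v_{1} — sig = [2:1]
  P = {2,3,5}:  v_{2} + v_{3} + v_{5} = 0 — sig = [3:]
  P = {1,2,3}:  v_{1} + v_{2} + v_{3} = v_{6} — sig = [3:1]
  P = {4,6,7,8}:  v_{4} + v_{6} + v_{7} + v_{8} = v_{3} — sig = [4:1]
  P = {1,4,7,8}:  v_{1} + v_{4} + v_{7} + v_{8} = v_{3} + v_{5} — sig = [4:1,1]

Signatures (|P|; sorted positive RHS coefficients), sorted:
    |P|=2: 1 collection, coeffs (1)
    |P|=3: 2 collections, coeffs (), (1)
    |P|=4: 2 collections, coeffs (1), (1,1)


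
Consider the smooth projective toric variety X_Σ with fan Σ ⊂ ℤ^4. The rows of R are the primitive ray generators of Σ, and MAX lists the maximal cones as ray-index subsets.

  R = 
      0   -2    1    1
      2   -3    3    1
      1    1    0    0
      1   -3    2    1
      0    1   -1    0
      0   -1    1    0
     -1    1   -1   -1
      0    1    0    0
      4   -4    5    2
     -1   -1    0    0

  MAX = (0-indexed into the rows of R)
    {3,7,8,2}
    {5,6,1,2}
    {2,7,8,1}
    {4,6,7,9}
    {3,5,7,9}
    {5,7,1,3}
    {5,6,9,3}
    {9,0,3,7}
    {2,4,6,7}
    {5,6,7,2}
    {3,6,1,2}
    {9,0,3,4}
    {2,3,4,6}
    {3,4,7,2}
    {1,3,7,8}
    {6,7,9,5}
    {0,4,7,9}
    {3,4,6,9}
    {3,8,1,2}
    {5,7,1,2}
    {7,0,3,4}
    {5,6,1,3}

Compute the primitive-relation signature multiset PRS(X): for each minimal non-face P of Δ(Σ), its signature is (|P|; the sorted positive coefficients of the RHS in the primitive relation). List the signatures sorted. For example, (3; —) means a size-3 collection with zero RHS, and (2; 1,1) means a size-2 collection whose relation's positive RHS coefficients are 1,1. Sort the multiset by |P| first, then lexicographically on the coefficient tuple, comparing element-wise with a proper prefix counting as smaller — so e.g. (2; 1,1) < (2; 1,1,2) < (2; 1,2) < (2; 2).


18 collections generate NE(X_Σ); each relation:

  P={2,9}:  v_{2} + v_{9} = 0 ; sig = (2; —)
  P={4,5}:  v_{4} + v_{5} = 0 ; sig = (2; —)
  P={0,6}:  v_{0} + v_{6} = v_{9} ; sig = (2; 1)
  P={1,4}:  v_{1} + v_{4} = v_{2} + v_{3} ; sig = (2; 1,1)
  P={1,9}:  v_{1} + v_{9} = v_{3} + v_{5} ; sig = (2; 1,1)
  P={0,2}:  v_{0} + v_{2} = v_{3} + v_{4} + v_{7} ; sig = (2; 1,1,1)
  P={0,5}:  v_{0} + v_{5} = v_{3} + v_{7} + v_{9} ; sig = (2; 1,1,1)
  P={6,8}:  v_{6} + v_{8} = v_{1} + v_{2} + v_{5} ; sig = (2; 1,1,1)
  P={8,9}:  v_{8} + v_{9} = v_{1} + v_{3} + v_{7} ; sig = (2; 1,1,1)
  P={0,1}:  v_{0} + v_{1} = 2·v_{3} + v_{7} ; sig = (2; 1,2)
  P={5,8}:  v_{5} + v_{8} = 2·v_{1} + v_{7} ; sig = (2; 1,2)
  P={4,8}:  v_{4} + v_{8} = 2·v_{2} + 2·v_{3} + v_{7} ; sig = (2; 1,2,2)
  P={0,8}:  v_{0} + v_{8} = v_{2} + 3·v_{3} + 2·v_{7} ; sig = (2; 1,2,3)
  P={2,3,5}:  v_{2} + v_{3} + v_{5} = v_{1} ; sig = (3; 1)
  P={3,6,7}:  v_{3} + v_{6} + v_{7} = v_{5} ; sig = (3; 1)
  P={1,6,7}:  v_{1} + v_{6} + v_{7} = v_{2} + 2·v_{5} ; sig = (3; 1,2)
  P={1,2,3,7}:  v_{1} + v_{2} + v_{3} + v_{7} = v_{8} ; sig = (4; 1)
  P={3,4,7,9}:  v_{3} + v_{4} + v_{7} + v_{9} = v_{0} ; sig = (4; 1)

Sorted signature multiset PRS(X):
{ (2; —) ×2,  (2; 1),  (2; 1,1) ×2,  (2; 1,1,1) ×4,  (2; 1,2) ×2,  (2; 1,2,2),  (2; 1,2,3),  (3; 1) ×2,  (3; 1,2),  (4; 1) ×2 }


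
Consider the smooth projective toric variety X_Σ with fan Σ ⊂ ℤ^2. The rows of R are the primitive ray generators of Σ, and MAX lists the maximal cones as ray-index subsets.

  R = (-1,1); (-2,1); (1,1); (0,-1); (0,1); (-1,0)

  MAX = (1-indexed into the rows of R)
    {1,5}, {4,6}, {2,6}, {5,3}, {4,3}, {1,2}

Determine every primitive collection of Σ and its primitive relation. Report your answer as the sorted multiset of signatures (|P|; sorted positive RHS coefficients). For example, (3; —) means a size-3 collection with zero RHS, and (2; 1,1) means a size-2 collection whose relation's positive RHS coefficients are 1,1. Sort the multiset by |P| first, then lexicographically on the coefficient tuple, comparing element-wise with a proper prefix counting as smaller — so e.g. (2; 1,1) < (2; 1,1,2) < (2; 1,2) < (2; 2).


The 9 primitive collections of Σ (r=6, n=2):

  P = {4,5}:  v_{4} + v_{5} = 0  ⟹  sig = (2; —)
  P = {1,4}:  v_{1} + v_{4} = v_{6}  ⟹  sig = (2; 1)
  P = {1,6}:  v_{1} + v_{6} = v_{2}  ⟹  sig = (2; 1)
  P = {3,6}:  v_{3} + v_{6} = v_{5}  ⟹  sig = (2; 1)
  P = {5,6}:  v_{5} + v_{6} = v_{1}  ⟹  sig = (2; 1)
  P = {2,3}:  v_{2} + v_{3} = v_{1} + v_{5}  ⟹  sig = (2; 1,1)
  P = {1,3}:  v_{1} + v_{3} = 2·v_{5}  ⟹  sig = (2; 2)
  P = {2,4}:  v_{2} + v_{4} = 2·v_{6}  ⟹  sig = (2; 2)
  P = {2,5}:  v_{2} + v_{5} = 2·v_{1}  ⟹  sig = (2; 2)

so the primitive-relation signature multiset is
[(2; —), (2; 1), (2; 1), (2; 1), (2; 1), (2; 1,1), (2; 2), (2; 2), (2; 2)]


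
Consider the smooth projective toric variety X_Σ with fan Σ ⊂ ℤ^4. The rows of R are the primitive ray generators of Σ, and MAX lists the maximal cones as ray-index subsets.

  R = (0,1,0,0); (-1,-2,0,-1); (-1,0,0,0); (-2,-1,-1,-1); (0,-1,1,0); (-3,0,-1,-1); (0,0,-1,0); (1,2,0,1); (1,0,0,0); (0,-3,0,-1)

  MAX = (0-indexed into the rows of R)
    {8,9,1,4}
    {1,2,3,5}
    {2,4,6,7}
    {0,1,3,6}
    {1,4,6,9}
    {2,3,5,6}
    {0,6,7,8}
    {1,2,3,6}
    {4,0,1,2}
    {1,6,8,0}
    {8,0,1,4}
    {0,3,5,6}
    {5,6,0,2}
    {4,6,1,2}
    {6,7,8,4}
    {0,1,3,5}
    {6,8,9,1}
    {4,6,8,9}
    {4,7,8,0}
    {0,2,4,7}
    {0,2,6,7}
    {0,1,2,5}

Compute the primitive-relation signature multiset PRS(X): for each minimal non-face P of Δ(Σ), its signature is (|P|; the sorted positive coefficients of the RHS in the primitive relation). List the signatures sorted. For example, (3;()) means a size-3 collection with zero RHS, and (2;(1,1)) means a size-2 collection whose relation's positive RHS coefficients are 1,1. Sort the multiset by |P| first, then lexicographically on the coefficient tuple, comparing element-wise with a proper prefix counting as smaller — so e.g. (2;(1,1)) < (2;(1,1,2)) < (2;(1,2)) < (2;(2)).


Δ(Σ) — 10 vertices, 18 min non-faces:

  P = {1,7}:  v_{1} + v_{7} = 0  so sig = (2;())
  P = {2,8}:  v_{2} + v_{8} = 0  so sig = (2;())
  P = {0,9}:  v_{0} + v_{9} = v_{1} + v_{8}  so sig = (2;(1,1))
  P = {3,4}:  v_{3} + v_{4} = v_{1} + v_{2}  so sig = (2;(1,1))
  P = {5,8}:  v_{5} + v_{8} = v_{0} + v_{3}  so sig = (2;(1,1))
  P = {5,9}:  v_{5} + v_{9} = v_{1} + v_{3}  so sig = (2;(1,1))
  P = {2,9}:  v_{2} + v_{9} = v_{1} + v_{4} + v_{6}  so sig = (2;(1,1,1))
  P = {3,7}:  v_{3} + v_{7} = v_{0} + v_{2} + v_{6}  so sig = (2;(1,1,1))
  P = {3,8}:  v_{3} + v_{8} = v_{0} + v_{1} + v_{6}  so sig = (2;(1,1,1))
  P = {7,9}:  v_{7} + v_{9} = v_{4} + v_{6} + v_{8}  so sig = (2;(1,1,1))
  P = {4,5}:  v_{4} + v_{5} = v_{0} + v_{1} + 2·v_{2}  so sig = (2;(1,1,2))
  P = {3,9}:  v_{3} + v_{9} = 2·v_{1} + v_{6}  so sig = (2;(1,2))
  P = {5,7}:  v_{5} + v_{7} = 2·v_{0} + 2·v_{2} + v_{6}  so sig = (2;(1,2,2))
  P = {0,4,6}:  v_{0} + v_{4} + v_{6} = 0  so sig = (3;())
  P = {0,2,3}:  v_{0} + v_{2} + v_{3} = v_{5}  so sig = (3;(1))
  P = {1,5,6}:  v_{1} + v_{5} + v_{6} = 2·v_{3}  so sig = (3;(2))
  P = {0,1,2,6}:  v_{0} + v_{1} + v_{2} + v_{6} = v_{3}  so sig = (4;(1))
  P = {1,4,6,8}:  v_{1} + v_{4} + v_{6} + v_{8} = v_{9}  so sig = (4;(1))

Hence PRS(X_Σ) =
[(2;()), (2;()), (2;(1,1)), (2;(1,1)), (2;(1,1)), (2;(1,1)), (2;(1,1,1)), (2;(1,1,1)), (2;(1,1,1)), (2;(1,1,1)), (2;(1,1,2)), (2;(1,2)), (2;(1,2,2)), (3;()), (3;(1)), (3;(2)), (4;(1)), (4;(1))]


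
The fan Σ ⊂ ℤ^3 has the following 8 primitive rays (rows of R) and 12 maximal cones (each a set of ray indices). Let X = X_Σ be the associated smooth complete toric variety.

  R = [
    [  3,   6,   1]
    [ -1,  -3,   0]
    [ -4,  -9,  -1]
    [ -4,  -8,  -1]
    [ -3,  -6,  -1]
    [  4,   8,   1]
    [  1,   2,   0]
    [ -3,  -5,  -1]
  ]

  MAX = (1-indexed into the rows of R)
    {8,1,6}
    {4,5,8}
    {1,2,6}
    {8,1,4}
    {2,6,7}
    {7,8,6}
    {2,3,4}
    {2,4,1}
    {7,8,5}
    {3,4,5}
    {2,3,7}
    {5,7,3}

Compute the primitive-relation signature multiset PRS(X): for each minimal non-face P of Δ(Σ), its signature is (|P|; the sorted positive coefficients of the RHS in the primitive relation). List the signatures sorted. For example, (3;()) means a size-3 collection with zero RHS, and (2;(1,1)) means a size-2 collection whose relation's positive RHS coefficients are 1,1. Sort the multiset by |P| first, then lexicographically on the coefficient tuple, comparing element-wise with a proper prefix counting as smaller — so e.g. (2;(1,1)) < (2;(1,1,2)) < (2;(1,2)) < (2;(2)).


10 minimal non-faces of Δ(Σ) (on 8 rays):

  • {1,5}:  v_{1} + v_{5} = 0 — sig = (2;())
  • {4,6}:  v_{4} + v_{6} = 0 — sig = (2;())
  • {1,3}:  v_{1} + v_{3} = v_{2} — sig = (2;(1))
  • {1,7}:  v_{1} + v_{7} = v_{6} — sig = (2;(1))
  • {2,5}:  v_{2} + v_{5} = v_{3} — sig = (2;(1))
  • {2,8}:  v_{2} + v_{8} = v_{4} — sig = (2;(1))
  • {4,7}:  v_{4} + v_{7} = v_{5} — sig = (2;(1))
  • {5,6}:  v_{5} + v_{6} = v_{7} — sig = (2;(1))
  • {3,6}:  v_{3} + v_{6} = v_{2} + v_{7} — sig = (2;(1,1))
  • {3,8}:  v_{3} + v_{8} = v_{4} + v_{5} — sig = (2;(1,1))

Sorted signature multiset PRS(X):
[(2;()), (2;()), (2;(1)), (2;(1)), (2;(1)), (2;(1)), (2;(1)), (2;(1)), (2;(1,1)), (2;(1,1))]


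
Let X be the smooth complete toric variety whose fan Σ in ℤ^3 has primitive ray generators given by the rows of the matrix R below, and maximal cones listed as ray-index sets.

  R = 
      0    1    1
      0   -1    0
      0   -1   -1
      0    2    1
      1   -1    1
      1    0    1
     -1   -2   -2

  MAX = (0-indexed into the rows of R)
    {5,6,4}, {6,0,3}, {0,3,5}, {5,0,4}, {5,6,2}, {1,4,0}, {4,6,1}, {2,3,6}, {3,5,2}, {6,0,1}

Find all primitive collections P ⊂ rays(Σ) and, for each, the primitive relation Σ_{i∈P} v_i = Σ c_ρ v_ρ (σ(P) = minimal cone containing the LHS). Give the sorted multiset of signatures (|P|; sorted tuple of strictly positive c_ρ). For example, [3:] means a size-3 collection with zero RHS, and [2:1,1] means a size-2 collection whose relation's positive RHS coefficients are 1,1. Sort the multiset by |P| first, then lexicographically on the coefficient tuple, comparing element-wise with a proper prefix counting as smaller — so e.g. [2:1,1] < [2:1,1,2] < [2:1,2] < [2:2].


9 collections generate NE(X_Σ); each relation:

  P = {0,2}:  v_{0} + v_{2} = 0  ⇒ sig = [2:]
  P = {1,3}:  v_{1} + v_{3} = v_{0}  ⇒ sig = [2:1]
  P = {1,5}:  v_{1} + v_{5} = v_{4}  ⇒ sig = [2:1]
  P = {1,2}:  v_{1} + v_{2} = v_{5} + v_{6}  ⇒ sig = [2:1,1]
  P = {3,4}:  v_{3} + v_{4} = v_{0} + v_{5}  ⇒ sig = [2:1,1]
  P = {2,4}:  v_{2} + v_{4} = 2·v_{5} + v_{6}  ⇒ sig = [2:1,2]
  P = {3,5,6}:  v_{3} + v_{5} + v_{6} = 0  ⇒ sig = [3:]
  P = {0,5,6}:  v_{0} + v_{5} + v_{6} = v_{1}  ⇒ sig = [3:1]
  P = {0,4,6}:  v_{0} + v_{4} + v_{6} = 2·v_{1}  ⇒ sig = [3:2]

so the primitive-relation signature multiset is
[[2:], [2:1], [2:1], [2:1,1], [2:1,1], [2:1,2], [3:], [3:1], [3:2]]


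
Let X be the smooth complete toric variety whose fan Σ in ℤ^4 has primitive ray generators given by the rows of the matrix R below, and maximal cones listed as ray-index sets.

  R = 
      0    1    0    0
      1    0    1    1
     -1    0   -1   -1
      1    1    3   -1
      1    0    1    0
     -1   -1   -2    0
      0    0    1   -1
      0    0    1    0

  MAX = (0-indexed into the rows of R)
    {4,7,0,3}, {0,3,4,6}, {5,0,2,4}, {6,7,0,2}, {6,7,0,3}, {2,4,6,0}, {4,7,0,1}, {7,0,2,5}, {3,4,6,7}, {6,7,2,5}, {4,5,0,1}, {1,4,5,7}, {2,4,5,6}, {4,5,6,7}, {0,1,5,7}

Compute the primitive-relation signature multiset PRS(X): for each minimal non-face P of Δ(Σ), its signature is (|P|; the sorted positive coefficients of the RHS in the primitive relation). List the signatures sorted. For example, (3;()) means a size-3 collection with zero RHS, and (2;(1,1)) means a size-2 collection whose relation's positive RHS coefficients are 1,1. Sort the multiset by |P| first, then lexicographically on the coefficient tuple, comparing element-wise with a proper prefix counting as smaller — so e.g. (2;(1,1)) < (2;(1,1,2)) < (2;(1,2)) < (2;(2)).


9 collections generate NE(X_Σ); each relation:

  {1,2}:  v_{1} + v_{2} = 0  ⇒ sig = (2;())
  {3,5}:  v_{3} + v_{5} = v_{6}  ⇒ sig = (2;(1))
  {1,6}:  v_{1} + v_{6} = v_{4} + v_{7}  ⇒ sig = (2;(1,1))
  {2,3}:  v_{2} + v_{3} = v_{0} + 2·v_{6}  ⇒ sig = (2;(1,2))
  {1,3}:  v_{1} + v_{3} = v_{0} + 2·v_{4} + 2·v_{7}  ⇒ sig = (2;(1,2,2))
  {0,5,6}:  v_{0} + v_{5} + v_{6} = v_{2}  ⇒ sig = (3;(1))
  {2,4,7}:  v_{2} + v_{4} + v_{7} = v_{6}  ⇒ sig = (3;(1))
  {0,4,5,7}:  v_{0} + v_{4} + v_{5} + v_{7} = 0  ⇒ sig = (4;())
  {0,4,6,7}:  v_{0} + v_{4} + v_{6} + v_{7} = v_{3}  ⇒ sig = (4;(1))

Signatures (|P|; sorted positive RHS coefficients), sorted:
{ (2;()),  (2;(1)),  (2;(1,1)),  (2;(1,2)),  (2;(1,2,2)),  (3;(1)) ×2,  (4;()),  (4;(1)) }


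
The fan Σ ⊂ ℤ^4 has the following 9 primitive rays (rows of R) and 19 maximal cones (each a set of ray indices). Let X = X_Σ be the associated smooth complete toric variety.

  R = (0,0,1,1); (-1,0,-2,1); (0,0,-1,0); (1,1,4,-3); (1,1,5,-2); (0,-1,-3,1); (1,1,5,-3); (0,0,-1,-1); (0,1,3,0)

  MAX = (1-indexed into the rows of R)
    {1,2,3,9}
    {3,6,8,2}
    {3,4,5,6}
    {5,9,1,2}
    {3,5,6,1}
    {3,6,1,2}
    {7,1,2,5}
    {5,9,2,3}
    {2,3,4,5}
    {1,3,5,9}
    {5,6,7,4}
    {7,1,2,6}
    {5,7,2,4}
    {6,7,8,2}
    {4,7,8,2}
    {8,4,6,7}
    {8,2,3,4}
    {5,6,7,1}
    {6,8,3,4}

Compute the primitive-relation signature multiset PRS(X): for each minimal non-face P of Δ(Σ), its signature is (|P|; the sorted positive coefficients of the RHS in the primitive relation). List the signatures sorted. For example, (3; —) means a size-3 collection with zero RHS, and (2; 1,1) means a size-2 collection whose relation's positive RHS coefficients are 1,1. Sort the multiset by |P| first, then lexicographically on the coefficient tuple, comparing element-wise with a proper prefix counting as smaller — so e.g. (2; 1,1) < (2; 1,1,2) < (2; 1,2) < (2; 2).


Σ has 11 primitive collections:

  • {1,8}:  v_{1} + v_{8} = 0 ; sig = (2; —)
  • {1,4}:  v_{1} + v_{4} = v_{5} ; sig = (2; 1)
  • {3,7}:  v_{3} + v_{7} = v_{4} ; sig = (2; 1)
  • {5,8}:  v_{5} + v_{8} = v_{4} ; sig = (2; 1)
  • {6,9}:  v_{6} + v_{9} = v_{1} + v_{3} ; sig = (2; 1,1)
  • {8,9}:  v_{8} + v_{9} = v_{2} + v_{3} + v_{5} ; sig = (2; 1,1,1)
  • {4,9}:  v_{4} + v_{9} = v_{2} + v_{3} + 2·v_{5} ; sig = (2; 1,1,2)
  • {7,9}:  v_{7} + v_{9} = v_{2} + 2·v_{5} ; sig = (2; 1,2)
  • {2,5,6}:  v_{2} + v_{5} + v_{6} = 0 ; sig = (3; —)
  • {2,4,6}:  v_{2} + v_{4} + v_{6} = v_{8} ; sig = (3; 1)
  • {1,2,3,5}:  v_{1} + v_{2} + v_{3} + v_{5} = v_{9} ; sig = (4; 1)

Signatures (|P|; sorted positive RHS coefficients), sorted:
{ (2; —),  (2; 1) ×3,  (2; 1,1),  (2; 1,1,1),  (2; 1,1,2),  (2; 1,2),  (3; —),  (3; 1),  (4; 1) }
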